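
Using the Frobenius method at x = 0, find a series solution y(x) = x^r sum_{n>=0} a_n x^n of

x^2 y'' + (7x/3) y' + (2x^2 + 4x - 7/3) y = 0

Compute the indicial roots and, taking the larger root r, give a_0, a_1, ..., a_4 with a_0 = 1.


Write in Frobenius form y'' + (p(x)/x) y' + (q(x)/x^2) y = 0:
  p(x) = 7/3,  q(x) = 2x^2 + 4x - 7/3.
Indicial equation: r(r-1) + (7/3) r + (-7/3) = 0 -> roots r_1 = 1, r_2 = -7/3.
Take r = r_1 = 1. Let y(x) = x^r sum_{n>=0} a_n x^n with a_0 = 1.
Substitute y = x^r sum a_n x^n and match x^{r+n}. The recurrence is
  D(n) a_n + 4 a_{n-1} + 2 a_{n-2} = 0,  where D(n) = (r+n)(r+n-1) + (7/3)(r+n) + (-7/3).
  a_n = [-4 a_{n-1} - 2 a_{n-2}] / D(n).
Since the indicial polynomial factors as (r - r_1)(r - r_2), D(n) = (r_1 + n - r_1)(r_1 + n - r_2) = n(n + 10/3).
Evaluating step by step (a_0 = 1):
  n = 1: D(1) = 1(1 + 10/3) = 13/3; numerator = -4(1) = -4; a_1 = (-4)/(13/3) = -12/13
  n = 2: D(2) = 2(2 + 10/3) = 32/3; numerator = -4(-12/13) - 2(1) = 22/13; a_2 = (22/13)/(32/3) = 33/208
  n = 3: D(3) = 3(3 + 10/3) = 19; numerator = -4(33/208) - 2(-12/13) = 63/52; a_3 = (63/52)/(19) = 63/988
  n = 4: D(4) = 4(4 + 10/3) = 88/3; numerator = -4(63/988) - 2(33/208) = -87/152; a_4 = (-87/152)/(88/3) = -261/13376

r = 1; a_0 = 1; a_1 = -12/13; a_2 = 33/208; a_3 = 63/988; a_4 = -261/13376


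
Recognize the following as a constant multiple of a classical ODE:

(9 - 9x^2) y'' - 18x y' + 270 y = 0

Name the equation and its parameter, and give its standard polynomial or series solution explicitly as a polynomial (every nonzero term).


All three coefficients share the factor 9; dividing through by 9 gives  (1 - x^2) y'' - 2x y' + 30 y = 0.
This matches the Legendre equation (1 - x^2) y'' - 2x y' + n(n+1) y = 0 (note the -2x y' term) with n(n+1) = 30, so n = 5; the polynomial solution is P_5(x).
With y = sum_k a_k x^k, matching x^k gives (k+2)(k+1) a_{k+2} = [k(k+1) - n(n+1)] a_k = (k - 5)(k + 6) a_k. The right side vanishes at k = 5, so the series with the parity of 5 terminates at degree 5.
Standard normalization (P_n(1) = 1): leading coefficient (2n)!/(2^n (n!)^2) = 3628800/(32*14400) = 63/8, so a_5 = 63/8. Work downward with a_k = (k+1)(k+2) a_{k+2} / ((k - 5)(k + 6)):
  a_3 = (4)(5)(63/8) / ((3 - 5)(3 + 6)) = (315/2)/(-18) = -35/4
  a_1 = (2)(3)(-35/4) / ((1 - 5)(1 + 6)) = (-105/2)/(-28) = 15/8
Hence P_5(x) = 63 x^5/8 - 35 x^3/4 + 15 x/8.

P_5(x); series = 63 x^5/8 - 35 x^3/4 + 15 x/8


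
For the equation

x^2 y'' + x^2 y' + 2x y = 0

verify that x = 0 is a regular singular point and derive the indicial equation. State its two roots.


Divide by x^2 to reach normal form y'' + P_1(x) y' + P_2(x) y = 0 with P_1(x) = 1 and P_2(x) = 2/x.
x = 0 is a singular point because the y-coefficient 2/x has a pole at x = 0.
It is a regular singular point because x P_1(x) = p(x) = x and x^2 P_2(x) = q(x) = 2x are polynomials, hence analytic at x = 0.
p(0) = 0,  q(0) = 0.
Indicial equation: r(r-1) + p(0) r + q(0) = 0, i.e. r^2 + (p(0) - 1) r + q(0) = 0, i.e. r^2 - 1 r = 0.
Discriminant: (-1)^2 - 4(0) = 1, so r = (1 ± 1)/2.
Solving: r_1 = 1, r_2 = 0.

indicial: r^2 - 1 r = 0; roots r_1 = 1, r_2 = 0


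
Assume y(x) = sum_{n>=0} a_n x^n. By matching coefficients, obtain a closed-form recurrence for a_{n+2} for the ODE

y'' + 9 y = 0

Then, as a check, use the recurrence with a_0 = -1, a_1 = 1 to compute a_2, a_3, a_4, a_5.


Substitute y = sum_n a_n x^n into y'' + (const) y = 0.
y''(x) = sum_{n>=0} (n+2)(n+1) a_{n+2} x^n.
The ODE becomes sum_n [(n+2)(n+1) a_{n+2} + 9 a_n] x^n = 0.
Setting each coefficient to zero gives the recurrence:
  (n+2)(n+1) a_{n+2} + 9 a_n = 0,
  a_{n+2} = -9 / ((n+1)(n+2)) a_n.

Check with a_0 = -1, a_1 = 1 (apply the recurrence for n = 0, 1, 2, 3): a_0 = -1, a_1 = 1, a_2 = 9/2, a_3 = -3/2, a_4 = -27/8, a_5 = 27/40.

a_{n+2} = -9/((n+1)(n+2)) * a_n; check: a_0 = -1, a_1 = 1, a_2 = 9/2, a_3 = -3/2, a_4 = -27/8, a_5 = 27/40


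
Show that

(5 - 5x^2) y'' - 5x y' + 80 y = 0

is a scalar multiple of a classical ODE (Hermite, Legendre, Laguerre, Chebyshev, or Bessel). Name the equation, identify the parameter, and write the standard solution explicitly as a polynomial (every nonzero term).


All three coefficients share the factor 5; dividing through by 5 gives  (1 - x^2) y'' - x y' + 16 y = 0.
This matches the Chebyshev equation (1 - x^2) y'' - x y' + n^2 y = 0 (note the -x y' term, not -2x y') with n^2 = 16, so n = 4; the polynomial solution is T_4(x).
With y = sum_k a_k x^k, matching x^k gives (k+2)(k+1) a_{k+2} = (k^2 - n^2) a_k = (k - 4)(k + 4) a_k. The right side vanishes at k = 4, so the series with the parity of 4 terminates at degree 4.
Standard normalization: leading coefficient of T_n is 2^(n-1), so a_4 = 2^3 = 8. Work downward with a_k = (k+1)(k+2) a_{k+2} / ((k - 4)(k + 4)):
  a_2 = (3)(4)(8) / ((2 - 4)(2 + 4)) = 96/(-12) = -8
  a_0 = (1)(2)(-8) / ((0 - 4)(0 + 4)) = -16/(-16) = 1
Hence T_4(x) = 8 x^4 - 8 x^2 + 1.

T_4(x); series = 8 x^4 - 8 x^2 + 1


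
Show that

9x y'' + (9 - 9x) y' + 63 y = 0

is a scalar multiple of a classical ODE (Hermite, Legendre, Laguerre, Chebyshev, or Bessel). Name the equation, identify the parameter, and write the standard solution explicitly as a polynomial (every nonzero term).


All three coefficients share the factor 9; dividing through by 9 gives  x y'' + (1 - x) y' + 7 y = 0.
This matches the Laguerre equation x y'' + (1 - x) y' + n y = 0 with n = 7; the polynomial solution is L_7(x).
With y = sum_k a_k x^k, matching x^k gives (k+1)k a_{k+1} + (k+1) a_{k+1} - k a_k + n a_k = 0, i.e. (k+1)^2 a_{k+1} = (k - n) a_k = (k - 7) a_k. The right side vanishes at k = 7, so the series terminates at degree 7.
Standard normalization L_n(0) = 1 gives a_0 = 1. Work upward with a_{k+1} = (k - 7) a_k / (k+1)^2:
  a_1 = (0 - 7)(1) / 1^2 = -7/1 = -7
  a_2 = (1 - 7)(-7) / 2^2 = 42/4 = 21/2
  a_3 = (2 - 7)(21/2) / 3^2 = (-105/2)/9 = -35/6
  a_4 = (3 - 7)(-35/6) / 4^2 = (70/3)/16 = 35/24
  a_5 = (4 - 7)(35/24) / 5^2 = (-35/8)/25 = -7/40
  a_6 = (5 - 7)(-7/40) / 6^2 = (7/20)/36 = 7/720
  a_7 = (6 - 7)(7/720) / 7^2 = (-7/720)/49 = -1/5040
Hence L_7(x) = -x^7/5040 + 7 x^6/720 - 7 x^5/40 + 35 x^4/24 - 35 x^3/6 + 21 x^2/2 - 7 x + 1.

L_7(x); series = -x^7/5040 + 7 x^6/720 - 7 x^5/40 + 35 x^4/24 - 35 x^3/6 + 21 x^2/2 - 7 x + 1


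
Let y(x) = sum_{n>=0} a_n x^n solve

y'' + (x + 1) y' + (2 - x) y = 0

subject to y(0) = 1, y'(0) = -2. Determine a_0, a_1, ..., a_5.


Ansatz: y(x) = sum_{n>=0} a_n x^n, so y'(x) = sum_{n>=1} n a_n x^(n-1) and y''(x) = sum_{n>=2} n(n-1) a_n x^(n-2).
Substitute into P(x) y'' + Q(x) y' + R(x) y = 0 with P(x) = 1, Q(x) = x + 1, R(x) = 2 - x, and match powers of x.
Initial conditions: a_0 = 1, a_1 = -2.
Setting the coefficient of each power of x to zero and solving order by order (substituting the coefficients already found):
  x^0: 2 a_2 + a_1 + 2 a_0 = 0  ->  2 a_2 = -a_1 - 2 a_0 = 0  ->  a_2 = 0
  x^1: 6 a_3 + 2 a_2 + 3 a_1 - a_0 = 0  ->  6 a_3 = -2 a_2 - 3 a_1 + a_0 = 7  ->  a_3 = 7/6
  x^2: 12 a_4 + 3 a_3 + 4 a_2 - a_1 = 0  ->  12 a_4 = -3 a_3 - 4 a_2 + a_1 = -11/2  ->  a_4 = -11/24
  x^3: 20 a_5 + 4 a_4 + 5 a_3 - a_2 = 0  ->  20 a_5 = -4 a_4 - 5 a_3 + a_2 = -4  ->  a_5 = -1/5
Truncated series: y(x) = 1 - 2 x + (7/6) x^3 - (11/24) x^4 - (1/5) x^5 + O(x^6).

a_0 = 1; a_1 = -2; a_2 = 0; a_3 = 7/6; a_4 = -11/24; a_5 = -1/5


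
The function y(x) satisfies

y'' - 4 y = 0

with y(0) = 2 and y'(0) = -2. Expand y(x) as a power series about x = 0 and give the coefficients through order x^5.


Ansatz: y(x) = sum_{n>=0} a_n x^n, so y'(x) = sum_{n>=1} n a_n x^(n-1) and y''(x) = sum_{n>=2} n(n-1) a_n x^(n-2).
Substitute into P(x) y'' + Q(x) y' + R(x) y = 0 with P(x) = 1, Q(x) = 0, R(x) = -4, and match powers of x.
Initial conditions: a_0 = 2, a_1 = -2.
Setting the coefficient of each power of x to zero and solving order by order (substituting the coefficients already found):
  x^0: 2 a_2 - 4 a_0 = 0  ->  2 a_2 = 4 a_0 = 8  ->  a_2 = 4
  x^1: 6 a_3 - 4 a_1 = 0  ->  6 a_3 = 4 a_1 = -8  ->  a_3 = -4/3
  x^2: 12 a_4 - 4 a_2 = 0  ->  12 a_4 = 4 a_2 = 16  ->  a_4 = 4/3
  x^3: 20 a_5 - 4 a_3 = 0  ->  20 a_5 = 4 a_3 = -16/3  ->  a_5 = -4/15
Truncated series: y(x) = 2 - 2 x + 4 x^2 - (4/3) x^3 + (4/3) x^4 - (4/15) x^5 + O(x^6).

a_0 = 2; a_1 = -2; a_2 = 4; a_3 = -4/3; a_4 = 4/3; a_5 = -4/15


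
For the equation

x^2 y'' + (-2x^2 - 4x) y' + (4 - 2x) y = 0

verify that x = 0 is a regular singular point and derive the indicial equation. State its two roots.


Divide by x^2 to reach normal form y'' + P_1(x) y' + P_2(x) y = 0 with P_1(x) = -2 - 4/x and P_2(x) = -2/x + 4/x^2.
x = 0 is a singular point because the y'-coefficient -2 - 4/x has a pole at x = 0 and the y-coefficient -2/x + 4/x^2 has a pole at x = 0.
It is a regular singular point because x P_1(x) = p(x) = -2x - 4 and x^2 P_2(x) = q(x) = 4 - 2x are polynomials, hence analytic at x = 0.
p(0) = -4,  q(0) = 4.
Indicial equation: r(r-1) + p(0) r + q(0) = 0, i.e. r^2 + (p(0) - 1) r + q(0) = 0, i.e. r^2 - 5 r + 4 = 0.
Discriminant: (-5)^2 - 4(4) = 9, so r = (5 ± 3)/2.
Solving: r_1 = 4, r_2 = 1.

indicial: r^2 - 5 r + 4 = 0; roots r_1 = 4, r_2 = 1


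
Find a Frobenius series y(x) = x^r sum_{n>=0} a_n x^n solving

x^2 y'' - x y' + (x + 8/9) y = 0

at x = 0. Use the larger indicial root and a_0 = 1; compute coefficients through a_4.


Write in Frobenius form y'' + (p(x)/x) y' + (q(x)/x^2) y = 0:
  p(x) = -1,  q(x) = x + 8/9.
Indicial equation: r(r-1) + (-1) r + (8/9) = 0 -> roots r_1 = 4/3, r_2 = 2/3.
Take r = r_1 = 4/3. Let y(x) = x^r sum_{n>=0} a_n x^n with a_0 = 1.
Substitute y = x^r sum a_n x^n and match x^{r+n}. The recurrence is
  D(n) a_n + 1 a_{n-1} = 0,  where D(n) = (r+n)(r+n-1) + (-1)(r+n) + (8/9).
  a_n = -1 / D(n) * a_{n-1}.
Since the indicial polynomial factors as (r - r_1)(r - r_2), D(n) = (r_1 + n - r_1)(r_1 + n - r_2) = n(n + 2/3).
Evaluating step by step (a_0 = 1):
  n = 1: D(1) = 1(1 + 2/3) = 5/3; numerator = -1(1) = -1; a_1 = (-1)/(5/3) = -3/5
  n = 2: D(2) = 2(2 + 2/3) = 16/3; numerator = -1(-3/5) = 3/5; a_2 = (3/5)/(16/3) = 9/80
  n = 3: D(3) = 3(3 + 2/3) = 11; numerator = -1(9/80) = -9/80; a_3 = (-9/80)/(11) = -9/880
  n = 4: D(4) = 4(4 + 2/3) = 56/3; numerator = -1(-9/880) = 9/880; a_4 = (9/880)/(56/3) = 27/49280

r = 4/3; a_0 = 1; a_1 = -3/5; a_2 = 9/80; a_3 = -9/880; a_4 = 27/49280


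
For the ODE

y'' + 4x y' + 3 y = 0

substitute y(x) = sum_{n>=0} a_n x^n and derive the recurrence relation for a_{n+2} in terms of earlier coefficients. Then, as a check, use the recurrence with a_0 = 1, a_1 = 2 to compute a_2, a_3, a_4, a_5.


Substitute y = sum_n a_n x^n.
y''(x) has coefficient (n+2)(n+1) a_{n+2} at x^n;
4 x y'(x) has coefficient 4 n a_n at x^n (shift);
3 y(x) has coefficient 3 a_n at x^n.
Matching x^n: (n+2)(n+1) a_{n+2} + (4n + 3) a_n = 0.
Thus a_{n+2} = (-4n - 3) / ((n+1)(n+2)) * a_n.

Check with a_0 = 1, a_1 = 2 (apply the recurrence for n = 0, 1, 2, 3): a_0 = 1, a_1 = 2, a_2 = -3/2, a_3 = -7/3, a_4 = 11/8, a_5 = 7/4.

a_(n+2) = (-4n - 3) / ((n+1)(n+2)) * a_n; check: a_0 = 1, a_1 = 2, a_2 = -3/2, a_3 = -7/3, a_4 = 11/8, a_5 = 7/4


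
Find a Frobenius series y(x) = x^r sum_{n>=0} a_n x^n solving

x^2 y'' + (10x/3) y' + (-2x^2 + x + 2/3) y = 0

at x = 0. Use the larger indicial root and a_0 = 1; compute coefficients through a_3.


Write in Frobenius form y'' + (p(x)/x) y' + (q(x)/x^2) y = 0:
  p(x) = 10/3,  q(x) = -2x^2 + x + 2/3.
Indicial equation: r(r-1) + (10/3) r + (2/3) = 0 -> roots r_1 = -1/3, r_2 = -2.
Take r = r_1 = -1/3. Let y(x) = x^r sum_{n>=0} a_n x^n with a_0 = 1.
Substitute y = x^r sum a_n x^n and match x^{r+n}. The recurrence is
  D(n) a_n + 1 a_{n-1} - 2 a_{n-2} = 0,  where D(n) = (r+n)(r+n-1) + (10/3)(r+n) + (2/3).
  a_n = [-1 a_{n-1} + 2 a_{n-2}] / D(n).
Since the indicial polynomial factors as (r - r_1)(r - r_2), D(n) = (r_1 + n - r_1)(r_1 + n - r_2) = n(n + 5/3).
Evaluating step by step (a_0 = 1):
  n = 1: D(1) = 1(1 + 5/3) = 8/3; numerator = -1(1) = -1; a_1 = (-1)/(8/3) = -3/8
  n = 2: D(2) = 2(2 + 5/3) = 22/3; numerator = -1(-3/8) + 2(1) = 19/8; a_2 = (19/8)/(22/3) = 57/176
  n = 3: D(3) = 3(3 + 5/3) = 14; numerator = -1(57/176) + 2(-3/8) = -189/176; a_3 = (-189/176)/(14) = -27/352

r = -1/3; a_0 = 1; a_1 = -3/8; a_2 = 57/176; a_3 = -27/352


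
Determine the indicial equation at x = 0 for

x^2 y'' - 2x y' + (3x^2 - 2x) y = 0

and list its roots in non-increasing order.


Divide by x^2 to reach normal form y'' + P_1(x) y' + P_2(x) y = 0 with P_1(x) = -2/x and P_2(x) = 3 - 2/x.
x = 0 is a singular point because the y'-coefficient -2/x has a pole at x = 0 and the y-coefficient 3 - 2/x has a pole at x = 0.
It is a regular singular point because x P_1(x) = p(x) = -2 and x^2 P_2(x) = q(x) = 3x^2 - 2x are polynomials, hence analytic at x = 0.
p(0) = -2,  q(0) = 0.
Indicial equation: r(r-1) + p(0) r + q(0) = 0, i.e. r^2 + (p(0) - 1) r + q(0) = 0, i.e. r^2 - 3 r = 0.
Discriminant: (-3)^2 - 4(0) = 9, so r = (3 ± 3)/2.
Solving: r_1 = 3, r_2 = 0.

indicial: r^2 - 3 r = 0; roots r_1 = 3, r_2 = 0


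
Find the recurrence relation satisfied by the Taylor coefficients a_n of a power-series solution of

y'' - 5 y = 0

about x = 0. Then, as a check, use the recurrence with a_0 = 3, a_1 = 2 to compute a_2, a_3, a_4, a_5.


Substitute y = sum_n a_n x^n into y'' + (const) y = 0.
y''(x) = sum_{n>=0} (n+2)(n+1) a_{n+2} x^n.
The ODE becomes sum_n [(n+2)(n+1) a_{n+2} - 5 a_n] x^n = 0.
Setting each coefficient to zero gives the recurrence:
  (n+2)(n+1) a_{n+2} - 5 a_n = 0,
  a_{n+2} = 5 / ((n+1)(n+2)) a_n.

Check with a_0 = 3, a_1 = 2 (apply the recurrence for n = 0, 1, 2, 3): a_0 = 3, a_1 = 2, a_2 = 15/2, a_3 = 5/3, a_4 = 25/8, a_5 = 5/12.

a_{n+2} = 5/((n+1)(n+2)) * a_n; check: a_0 = 3, a_1 = 2, a_2 = 15/2, a_3 = 5/3, a_4 = 25/8, a_5 = 5/12


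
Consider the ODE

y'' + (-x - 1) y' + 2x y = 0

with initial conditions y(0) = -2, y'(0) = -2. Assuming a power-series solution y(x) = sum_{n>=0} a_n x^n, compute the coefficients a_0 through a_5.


Ansatz: y(x) = sum_{n>=0} a_n x^n, so y'(x) = sum_{n>=1} n a_n x^(n-1) and y''(x) = sum_{n>=2} n(n-1) a_n x^(n-2).
Substitute into P(x) y'' + Q(x) y' + R(x) y = 0 with P(x) = 1, Q(x) = -x - 1, R(x) = 2x, and match powers of x.
Initial conditions: a_0 = -2, a_1 = -2.
Setting the coefficient of each power of x to zero and solving order by order (substituting the coefficients already found):
  x^0: 2 a_2 - a_1 = 0  ->  2 a_2 = a_1 = -2  ->  a_2 = -1
  x^1: 6 a_3 - 2 a_2 - a_1 + 2 a_0 = 0  ->  6 a_3 = 2 a_2 + a_1 - 2 a_0 = 0  ->  a_3 = 0
  x^2: 12 a_4 - 3 a_3 - 2 a_2 + 2 a_1 = 0  ->  12 a_4 = 3 a_3 + 2 a_2 - 2 a_1 = 2  ->  a_4 = 1/6
  x^3: 20 a_5 - 4 a_4 - 3 a_3 + 2 a_2 = 0  ->  20 a_5 = 4 a_4 + 3 a_3 - 2 a_2 = 8/3  ->  a_5 = 2/15
Truncated series: y(x) = -2 - 2 x - x^2 + (1/6) x^4 + (2/15) x^5 + O(x^6).

a_0 = -2; a_1 = -2; a_2 = -1; a_3 = 0; a_4 = 1/6; a_5 = 2/15


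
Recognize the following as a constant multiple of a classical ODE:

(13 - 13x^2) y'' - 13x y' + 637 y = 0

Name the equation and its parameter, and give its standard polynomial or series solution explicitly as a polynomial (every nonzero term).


All three coefficients share the factor 13; dividing through by 13 gives  (1 - x^2) y'' - x y' + 49 y = 0.
This matches the Chebyshev equation (1 - x^2) y'' - x y' + n^2 y = 0 (note the -x y' term, not -2x y') with n^2 = 49, so n = 7; the polynomial solution is T_7(x).
With y = sum_k a_k x^k, matching x^k gives (k+2)(k+1) a_{k+2} = (k^2 - n^2) a_k = (k - 7)(k + 7) a_k. The right side vanishes at k = 7, so the series with the parity of 7 terminates at degree 7.
Standard normalization: leading coefficient of T_n is 2^(n-1), so a_7 = 2^6 = 64. Work downward with a_k = (k+1)(k+2) a_{k+2} / ((k - 7)(k + 7)):
  a_5 = (6)(7)(64) / ((5 - 7)(5 + 7)) = 2688/(-24) = -112
  a_3 = (4)(5)(-112) / ((3 - 7)(3 + 7)) = -2240/(-40) = 56
  a_1 = (2)(3)(56) / ((1 - 7)(1 + 7)) = 336/(-48) = -7
Hence T_7(x) = 64 x^7 - 112 x^5 + 56 x^3 - 7 x.

T_7(x); series = 64 x^7 - 112 x^5 + 56 x^3 - 7 x


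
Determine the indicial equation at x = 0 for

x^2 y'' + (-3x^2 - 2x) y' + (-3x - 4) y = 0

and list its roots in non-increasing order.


Divide by x^2 to reach normal form y'' + P_1(x) y' + P_2(x) y = 0 with P_1(x) = -3 - 2/x and P_2(x) = -3/x - 4/x^2.
x = 0 is a singular point because the y'-coefficient -3 - 2/x has a pole at x = 0 and the y-coefficient -3/x - 4/x^2 has a pole at x = 0.
It is a regular singular point because x P_1(x) = p(x) = -3x - 2 and x^2 P_2(x) = q(x) = -3x - 4 are polynomials, hence analytic at x = 0.
p(0) = -2,  q(0) = -4.
Indicial equation: r(r-1) + p(0) r + q(0) = 0, i.e. r^2 + (p(0) - 1) r + q(0) = 0, i.e. r^2 - 3 r - 4 = 0.
Discriminant: (-3)^2 - 4(-4) = 25, so r = (3 ± 5)/2.
Solving: r_1 = 4, r_2 = -1.

indicial: r^2 - 3 r - 4 = 0; roots r_1 = 4, r_2 = -1


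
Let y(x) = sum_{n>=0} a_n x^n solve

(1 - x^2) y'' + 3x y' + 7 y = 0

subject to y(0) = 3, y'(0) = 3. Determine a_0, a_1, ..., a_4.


Ansatz: y(x) = sum_{n>=0} a_n x^n, so y'(x) = sum_{n>=1} n a_n x^(n-1) and y''(x) = sum_{n>=2} n(n-1) a_n x^(n-2).
Substitute into P(x) y'' + Q(x) y' + R(x) y = 0 with P(x) = 1 - x^2, Q(x) = 3x, R(x) = 7, and match powers of x.
Initial conditions: a_0 = 3, a_1 = 3.
Setting the coefficient of each power of x to zero and solving order by order (substituting the coefficients already found):
  x^0: 2 a_2 + 7 a_0 = 0  ->  2 a_2 = -7 a_0 = -21  ->  a_2 = -21/2
  x^1: 6 a_3 + 10 a_1 = 0  ->  6 a_3 = -10 a_1 = -30  ->  a_3 = -5
  x^2: 12 a_4 + 11 a_2 = 0  ->  12 a_4 = -11 a_2 = 231/2  ->  a_4 = 77/8
Truncated series: y(x) = 3 + 3 x - (21/2) x^2 - 5 x^3 + (77/8) x^4 + O(x^5).

a_0 = 3; a_1 = 3; a_2 = -21/2; a_3 = -5; a_4 = 77/8


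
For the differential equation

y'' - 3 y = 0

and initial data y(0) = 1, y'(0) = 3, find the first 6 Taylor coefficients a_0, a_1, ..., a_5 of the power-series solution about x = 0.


Ansatz: y(x) = sum_{n>=0} a_n x^n, so y'(x) = sum_{n>=1} n a_n x^(n-1) and y''(x) = sum_{n>=2} n(n-1) a_n x^(n-2).
Substitute into P(x) y'' + Q(x) y' + R(x) y = 0 with P(x) = 1, Q(x) = 0, R(x) = -3, and match powers of x.
Initial conditions: a_0 = 1, a_1 = 3.
Setting the coefficient of each power of x to zero and solving order by order (substituting the coefficients already found):
  x^0: 2 a_2 - 3 a_0 = 0  ->  2 a_2 = 3 a_0 = 3  ->  a_2 = 3/2
  x^1: 6 a_3 - 3 a_1 = 0  ->  6 a_3 = 3 a_1 = 9  ->  a_3 = 3/2
  x^2: 12 a_4 - 3 a_2 = 0  ->  12 a_4 = 3 a_2 = 9/2  ->  a_4 = 3/8
  x^3: 20 a_5 - 3 a_3 = 0  ->  20 a_5 = 3 a_3 = 9/2  ->  a_5 = 9/40
Truncated series: y(x) = 1 + 3 x + (3/2) x^2 + (3/2) x^3 + (3/8) x^4 + (9/40) x^5 + O(x^6).

a_0 = 1; a_1 = 3; a_2 = 3/2; a_3 = 3/2; a_4 = 3/8; a_5 = 9/40


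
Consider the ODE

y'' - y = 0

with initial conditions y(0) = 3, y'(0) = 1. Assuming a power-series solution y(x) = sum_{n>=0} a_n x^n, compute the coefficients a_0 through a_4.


Ansatz: y(x) = sum_{n>=0} a_n x^n, so y'(x) = sum_{n>=1} n a_n x^(n-1) and y''(x) = sum_{n>=2} n(n-1) a_n x^(n-2).
Substitute into P(x) y'' + Q(x) y' + R(x) y = 0 with P(x) = 1, Q(x) = 0, R(x) = -1, and match powers of x.
Initial conditions: a_0 = 3, a_1 = 1.
Setting the coefficient of each power of x to zero and solving order by order (substituting the coefficients already found):
  x^0: 2 a_2 - a_0 = 0  ->  2 a_2 = a_0 = 3  ->  a_2 = 3/2
  x^1: 6 a_3 - a_1 = 0  ->  6 a_3 = a_1 = 1  ->  a_3 = 1/6
  x^2: 12 a_4 - a_2 = 0  ->  12 a_4 = a_2 = 3/2  ->  a_4 = 1/8
Truncated series: y(x) = 3 + x + (3/2) x^2 + (1/6) x^3 + (1/8) x^4 + O(x^5).

a_0 = 3; a_1 = 1; a_2 = 3/2; a_3 = 1/6; a_4 = 1/8


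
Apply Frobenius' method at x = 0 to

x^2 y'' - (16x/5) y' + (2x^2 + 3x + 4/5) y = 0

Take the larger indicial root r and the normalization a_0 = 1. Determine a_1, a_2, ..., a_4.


Write in Frobenius form y'' + (p(x)/x) y' + (q(x)/x^2) y = 0:
  p(x) = -16/5,  q(x) = 2x^2 + 3x + 4/5.
Indicial equation: r(r-1) + (-16/5) r + (4/5) = 0 -> roots r_1 = 4, r_2 = 1/5.
Take r = r_1 = 4. Let y(x) = x^r sum_{n>=0} a_n x^n with a_0 = 1.
Substitute y = x^r sum a_n x^n and match x^{r+n}. The recurrence is
  D(n) a_n + 3 a_{n-1} + 2 a_{n-2} = 0,  where D(n) = (r+n)(r+n-1) + (-16/5)(r+n) + (4/5).
  a_n = [-3 a_{n-1} - 2 a_{n-2}] / D(n).
Since the indicial polynomial factors as (r - r_1)(r - r_2), D(n) = (r_1 + n - r_1)(r_1 + n - r_2) = n(n + 19/5).
Evaluating step by step (a_0 = 1):
  n = 1: D(1) = 1(1 + 19/5) = 24/5; numerator = -3(1) = -3; a_1 = (-3)/(24/5) = -5/8
  n = 2: D(2) = 2(2 + 19/5) = 58/5; numerator = -3(-5/8) - 2(1) = -1/8; a_2 = (-1/8)/(58/5) = -5/464
  n = 3: D(3) = 3(3 + 19/5) = 102/5; numerator = -3(-5/464) - 2(-5/8) = 595/464; a_3 = (595/464)/(102/5) = 175/2784
  n = 4: D(4) = 4(4 + 19/5) = 156/5; numerator = -3(175/2784) - 2(-5/464) = -155/928; a_4 = (-155/928)/(156/5) = -775/144768

r = 4; a_0 = 1; a_1 = -5/8; a_2 = -5/464; a_3 = 175/2784; a_4 = -775/144768


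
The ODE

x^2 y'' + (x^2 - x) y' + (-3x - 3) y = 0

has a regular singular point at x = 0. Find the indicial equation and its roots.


Divide by x^2 to reach normal form y'' + P_1(x) y' + P_2(x) y = 0 with P_1(x) = 1 - 1/x and P_2(x) = -3/x - 3/x^2.
x = 0 is a singular point because the y'-coefficient 1 - 1/x has a pole at x = 0 and the y-coefficient -3/x - 3/x^2 has a pole at x = 0.
It is a regular singular point because x P_1(x) = p(x) = x - 1 and x^2 P_2(x) = q(x) = -3x - 3 are polynomials, hence analytic at x = 0.
p(0) = -1,  q(0) = -3.
Indicial equation: r(r-1) + p(0) r + q(0) = 0, i.e. r^2 + (p(0) - 1) r + q(0) = 0, i.e. r^2 - 2 r - 3 = 0.
Discriminant: (-2)^2 - 4(-3) = 16, so r = (2 ± 4)/2.
Solving: r_1 = 3, r_2 = -1.

indicial: r^2 - 2 r - 3 = 0; roots r_1 = 3, r_2 = -1


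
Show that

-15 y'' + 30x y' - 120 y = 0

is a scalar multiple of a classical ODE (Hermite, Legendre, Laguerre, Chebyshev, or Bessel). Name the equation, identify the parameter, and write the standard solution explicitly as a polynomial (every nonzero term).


All three coefficients share the factor -15; dividing through by -15 gives  y'' - 2x y' + 8 y = 0.
This matches the Hermite equation y'' - 2x y' + 2n y = 0 with 2n = 8, so n = 4; the polynomial solution is H_4(x).
With y = sum_k a_k x^k, matching x^k gives (k+2)(k+1) a_{k+2} = 2(k - n) a_k = 2(k - 4) a_k. The right side vanishes at k = 4, so the series with the parity of 4 terminates at degree 4.
Standard normalization: leading coefficient of H_n is 2^n, so a_4 = 2^4 = 16. Work downward with a_k = (k+1)(k+2) a_{k+2} / (2(k - n)):
  a_2 = (3)(4)(16) / (2(2 - 4)) = 192/(-4) = -48
  a_0 = (1)(2)(-48) / (2(0 - 4)) = -96/(-8) = 12
Hence H_4(x) = 16 x^4 - 48 x^2 + 12.

H_4(x); series = 16 x^4 - 48 x^2 + 12


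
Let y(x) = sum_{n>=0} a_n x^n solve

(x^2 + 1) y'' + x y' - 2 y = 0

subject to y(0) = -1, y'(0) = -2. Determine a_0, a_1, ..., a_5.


Ansatz: y(x) = sum_{n>=0} a_n x^n, so y'(x) = sum_{n>=1} n a_n x^(n-1) and y''(x) = sum_{n>=2} n(n-1) a_n x^(n-2).
Substitute into P(x) y'' + Q(x) y' + R(x) y = 0 with P(x) = x^2 + 1, Q(x) = x, R(x) = -2, and match powers of x.
Initial conditions: a_0 = -1, a_1 = -2.
Setting the coefficient of each power of x to zero and solving order by order (substituting the coefficients already found):
  x^0: 2 a_2 - 2 a_0 = 0  ->  2 a_2 = 2 a_0 = -2  ->  a_2 = -1
  x^1: 6 a_3 - a_1 = 0  ->  6 a_3 = a_1 = -2  ->  a_3 = -1/3
  x^2: 12 a_4 + 2 a_2 = 0  ->  12 a_4 = -2 a_2 = 2  ->  a_4 = 1/6
  x^3: 20 a_5 + 7 a_3 = 0  ->  20 a_5 = -7 a_3 = 7/3  ->  a_5 = 7/60
Truncated series: y(x) = -1 - 2 x - x^2 - (1/3) x^3 + (1/6) x^4 + (7/60) x^5 + O(x^6).

a_0 = -1; a_1 = -2; a_2 = -1; a_3 = -1/3; a_4 = 1/6; a_5 = 7/60


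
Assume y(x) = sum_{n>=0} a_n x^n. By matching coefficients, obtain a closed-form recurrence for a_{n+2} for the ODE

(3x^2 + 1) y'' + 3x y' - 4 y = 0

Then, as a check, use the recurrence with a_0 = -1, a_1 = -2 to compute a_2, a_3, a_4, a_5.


Substitute y = sum_n a_n x^n.
(1 + 3 x^2) y'' contributes (n+2)(n+1) a_{n+2} + 3 n(n-1) a_n at x^n.
3 x y'(x) contributes 3 n a_n at x^n.
-4 y(x) contributes -4 a_n at x^n.
Matching x^n: (n+2)(n+1) a_{n+2} + (3 n(n-1) + 3 n - 4) a_n = 0.
Thus a_{n+2} = (-3 n(n-1) - 3 n + 4) / ((n+1)(n+2)) * a_n.

Check with a_0 = -1, a_1 = -2 (apply the recurrence for n = 0, 1, 2, 3): a_0 = -1, a_1 = -2, a_2 = -2, a_3 = -1/3, a_4 = 4/3, a_5 = 23/60.

a_(n+2) = (-3 n(n-1) - 3 n + 4) / ((n+1)(n+2)) * a_n; check: a_0 = -1, a_1 = -2, a_2 = -2, a_3 = -1/3, a_4 = 4/3, a_5 = 23/60


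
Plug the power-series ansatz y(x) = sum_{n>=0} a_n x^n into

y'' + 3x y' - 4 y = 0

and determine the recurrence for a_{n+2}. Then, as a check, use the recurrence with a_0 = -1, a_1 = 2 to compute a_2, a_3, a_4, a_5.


Substitute y = sum_n a_n x^n.
y''(x) has coefficient (n+2)(n+1) a_{n+2} at x^n;
3 x y'(x) has coefficient 3 n a_n at x^n (shift);
-4 y(x) has coefficient -4 a_n at x^n.
Matching x^n: (n+2)(n+1) a_{n+2} + (3n - 4) a_n = 0.
Thus a_{n+2} = (-3n + 4) / ((n+1)(n+2)) * a_n.

Check with a_0 = -1, a_1 = 2 (apply the recurrence for n = 0, 1, 2, 3): a_0 = -1, a_1 = 2, a_2 = -2, a_3 = 1/3, a_4 = 1/3, a_5 = -1/12.

a_(n+2) = (-3n + 4) / ((n+1)(n+2)) * a_n; check: a_0 = -1, a_1 = 2, a_2 = -2, a_3 = 1/3, a_4 = 1/3, a_5 = -1/12


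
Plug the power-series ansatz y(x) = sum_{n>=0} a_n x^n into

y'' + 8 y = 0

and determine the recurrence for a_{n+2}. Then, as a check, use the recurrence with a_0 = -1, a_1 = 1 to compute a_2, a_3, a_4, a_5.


Substitute y = sum_n a_n x^n into y'' + (const) y = 0.
y''(x) = sum_{n>=0} (n+2)(n+1) a_{n+2} x^n.
The ODE becomes sum_n [(n+2)(n+1) a_{n+2} + 8 a_n] x^n = 0.
Setting each coefficient to zero gives the recurrence:
  (n+2)(n+1) a_{n+2} + 8 a_n = 0,
  a_{n+2} = -8 / ((n+1)(n+2)) a_n.

Check with a_0 = -1, a_1 = 1 (apply the recurrence for n = 0, 1, 2, 3): a_0 = -1, a_1 = 1, a_2 = 4, a_3 = -4/3, a_4 = -8/3, a_5 = 8/15.

a_{n+2} = -8/((n+1)(n+2)) * a_n; check: a_0 = -1, a_1 = 1, a_2 = 4, a_3 = -4/3, a_4 = -8/3, a_5 = 8/15


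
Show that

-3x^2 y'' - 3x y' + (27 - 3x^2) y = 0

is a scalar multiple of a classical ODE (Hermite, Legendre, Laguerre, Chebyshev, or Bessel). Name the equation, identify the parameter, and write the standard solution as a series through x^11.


All three coefficients share the factor -3; dividing through by -3 gives  x^2 y'' + x y' + (x^2 - 9) y = 0.
This matches the Bessel equation x^2 y'' + x y' + (x^2 - nu^2) y = 0 with nu^2 = 9, so nu = 3; the solution bounded at x = 0 is J_3(x).
Frobenius at x = 0: indicial roots ±nu; for r = nu the recurrence k(k + 2nu) c_k = -c_{k-2} gives the standard series J_nu(x) = sum_{k>=0} (-1)^k / (k! (k+nu)!) (x/2)^(2k+nu). Evaluate the first 5 terms:
  k = 0: (-1)^0 / (0! * 3! * 2^3) x^3 = 1/(1*6*8) x^3 = (1/48) x^3
  k = 1: (-1)^1 / (1! * 4! * 2^5) x^5 = -1/(1*24*32) x^5 = (-1/768) x^5
  k = 2: (-1)^2 / (2! * 5! * 2^7) x^7 = 1/(2*120*128) x^7 = (1/30720) x^7
  k = 3: (-1)^3 / (3! * 6! * 2^9) x^9 = -1/(6*720*512) x^9 = (-1/2211840) x^9
  k = 4: (-1)^4 / (4! * 7! * 2^11) x^11 = 1/(24*5040*2048) x^11 = (1/247726080) x^11
Hence J_3(x) = x^11/247726080 - x^9/2211840 + x^7/30720 - x^5/768 + x^3/48 + ....

J_3(x); series = x^11/247726080 - x^9/2211840 + x^7/30720 - x^5/768 + x^3/48


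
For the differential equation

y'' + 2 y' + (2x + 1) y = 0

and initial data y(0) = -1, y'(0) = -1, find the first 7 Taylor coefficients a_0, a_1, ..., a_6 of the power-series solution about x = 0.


Ansatz: y(x) = sum_{n>=0} a_n x^n, so y'(x) = sum_{n>=1} n a_n x^(n-1) and y''(x) = sum_{n>=2} n(n-1) a_n x^(n-2).
Substitute into P(x) y'' + Q(x) y' + R(x) y = 0 with P(x) = 1, Q(x) = 2, R(x) = 2x + 1, and match powers of x.
Initial conditions: a_0 = -1, a_1 = -1.
Setting the coefficient of each power of x to zero and solving order by order (substituting the coefficients already found):
  x^0: 2 a_2 + 2 a_1 + a_0 = 0  ->  2 a_2 = -2 a_1 - a_0 = 3  ->  a_2 = 3/2
  x^1: 6 a_3 + 4 a_2 + a_1 + 2 a_0 = 0  ->  6 a_3 = -4 a_2 - a_1 - 2 a_0 = -3  ->  a_3 = -1/2
  x^2: 12 a_4 + 6 a_3 + a_2 + 2 a_1 = 0  ->  12 a_4 = -6 a_3 - a_2 - 2 a_1 = 7/2  ->  a_4 = 7/24
  x^3: 20 a_5 + 8 a_4 + a_3 + 2 a_2 = 0  ->  20 a_5 = -8 a_4 - a_3 - 2 a_2 = -29/6  ->  a_5 = -29/120
  x^4: 30 a_6 + 10 a_5 + a_4 + 2 a_3 = 0  ->  30 a_6 = -10 a_5 - a_4 - 2 a_3 = 25/8  ->  a_6 = 5/48
Truncated series: y(x) = -1 - x + (3/2) x^2 - (1/2) x^3 + (7/24) x^4 - (29/120) x^5 + (5/48) x^6 + O(x^7).

a_0 = -1; a_1 = -1; a_2 = 3/2; a_3 = -1/2; a_4 = 7/24; a_5 = -29/120; a_6 = 5/48


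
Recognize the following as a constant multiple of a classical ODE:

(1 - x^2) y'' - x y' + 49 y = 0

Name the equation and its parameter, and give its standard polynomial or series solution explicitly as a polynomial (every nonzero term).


The equation is already in a standard form:  (1 - x^2) y'' - x y' + 49 y = 0.
This matches the Chebyshev equation (1 - x^2) y'' - x y' + n^2 y = 0 (note the -x y' term, not -2x y') with n^2 = 49, so n = 7; the polynomial solution is T_7(x).
With y = sum_k a_k x^k, matching x^k gives (k+2)(k+1) a_{k+2} = (k^2 - n^2) a_k = (k - 7)(k + 7) a_k. The right side vanishes at k = 7, so the series with the parity of 7 terminates at degree 7.
Standard normalization: leading coefficient of T_n is 2^(n-1), so a_7 = 2^6 = 64. Work downward with a_k = (k+1)(k+2) a_{k+2} / ((k - 7)(k + 7)):
  a_5 = (6)(7)(64) / ((5 - 7)(5 + 7)) = 2688/(-24) = -112
  a_3 = (4)(5)(-112) / ((3 - 7)(3 + 7)) = -2240/(-40) = 56
  a_1 = (2)(3)(56) / ((1 - 7)(1 + 7)) = 336/(-48) = -7
Hence T_7(x) = 64 x^7 - 112 x^5 + 56 x^3 - 7 x.

T_7(x); series = 64 x^7 - 112 x^5 + 56 x^3 - 7 x


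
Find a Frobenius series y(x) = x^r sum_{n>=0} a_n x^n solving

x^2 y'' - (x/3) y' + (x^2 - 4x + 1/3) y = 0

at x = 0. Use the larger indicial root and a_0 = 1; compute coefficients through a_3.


Write in Frobenius form y'' + (p(x)/x) y' + (q(x)/x^2) y = 0:
  p(x) = -1/3,  q(x) = x^2 - 4x + 1/3.
Indicial equation: r(r-1) + (-1/3) r + (1/3) = 0 -> roots r_1 = 1, r_2 = 1/3.
Take r = r_1 = 1. Let y(x) = x^r sum_{n>=0} a_n x^n with a_0 = 1.
Substitute y = x^r sum a_n x^n and match x^{r+n}. The recurrence is
  D(n) a_n - 4 a_{n-1} + 1 a_{n-2} = 0,  where D(n) = (r+n)(r+n-1) + (-1/3)(r+n) + (1/3).
  a_n = [4 a_{n-1} - 1 a_{n-2}] / D(n).
Since the indicial polynomial factors as (r - r_1)(r - r_2), D(n) = (r_1 + n - r_1)(r_1 + n - r_2) = n(n + 2/3).
Evaluating step by step (a_0 = 1):
  n = 1: D(1) = 1(1 + 2/3) = 5/3; numerator = 4(1) = 4; a_1 = (4)/(5/3) = 12/5
  n = 2: D(2) = 2(2 + 2/3) = 16/3; numerator = 4(12/5) - 1(1) = 43/5; a_2 = (43/5)/(16/3) = 129/80
  n = 3: D(3) = 3(3 + 2/3) = 11; numerator = 4(129/80) - 1(12/5) = 81/20; a_3 = (81/20)/(11) = 81/220

r = 1; a_0 = 1; a_1 = 12/5; a_2 = 129/80; a_3 = 81/220


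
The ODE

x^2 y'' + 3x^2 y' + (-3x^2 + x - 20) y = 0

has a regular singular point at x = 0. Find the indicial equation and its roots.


Divide by x^2 to reach normal form y'' + P_1(x) y' + P_2(x) y = 0 with P_1(x) = 3 and P_2(x) = -3 + 1/x - 20/x^2.
x = 0 is a singular point because the y-coefficient -3 + 1/x - 20/x^2 has a pole at x = 0.
It is a regular singular point because x P_1(x) = p(x) = 3x and x^2 P_2(x) = q(x) = -3x^2 + x - 20 are polynomials, hence analytic at x = 0.
p(0) = 0,  q(0) = -20.
Indicial equation: r(r-1) + p(0) r + q(0) = 0, i.e. r^2 + (p(0) - 1) r + q(0) = 0, i.e. r^2 - 1 r - 20 = 0.
Discriminant: (-1)^2 - 4(-20) = 81, so r = (1 ± 9)/2.
Solving: r_1 = 5, r_2 = -4.

indicial: r^2 - 1 r - 20 = 0; roots r_1 = 5, r_2 = -4


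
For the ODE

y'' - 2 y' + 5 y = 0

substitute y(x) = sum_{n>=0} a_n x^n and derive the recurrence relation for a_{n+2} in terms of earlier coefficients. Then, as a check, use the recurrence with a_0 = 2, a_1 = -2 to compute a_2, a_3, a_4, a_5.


Substitute y = sum_n a_n x^n.
y''(x) has coefficient (n+2)(n+1) a_{n+2} at x^n;
-2 y'(x) has coefficient -2 (n+1) a_{n+1} at x^n;
5 y(x) has coefficient 5 a_n at x^n.
Matching x^n: (n+2)(n+1) a_{n+2} - 2 (n+1) a_{n+1} + 5 a_n = 0.
Thus a_{n+2} = [2 (n+1) a_{n+1} - 5 a_n] / ((n+1)(n+2)).

Check with a_0 = 2, a_1 = -2 (apply the recurrence for n = 0, 1, 2, 3): a_0 = 2, a_1 = -2, a_2 = -7, a_3 = -3, a_4 = 17/12, a_5 = 79/60.

a_(n+2) = [2 (n+1) a_(n+1) - 5 a_n] / ((n+1)(n+2)); check: a_0 = 2, a_1 = -2, a_2 = -7, a_3 = -3, a_4 = 17/12, a_5 = 79/60


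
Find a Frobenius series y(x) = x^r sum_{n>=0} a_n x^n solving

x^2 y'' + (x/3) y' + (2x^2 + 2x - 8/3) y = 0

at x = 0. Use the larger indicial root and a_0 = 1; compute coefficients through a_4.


Write in Frobenius form y'' + (p(x)/x) y' + (q(x)/x^2) y = 0:
  p(x) = 1/3,  q(x) = 2x^2 + 2x - 8/3.
Indicial equation: r(r-1) + (1/3) r + (-8/3) = 0 -> roots r_1 = 2, r_2 = -4/3.
Take r = r_1 = 2. Let y(x) = x^r sum_{n>=0} a_n x^n with a_0 = 1.
Substitute y = x^r sum a_n x^n and match x^{r+n}. The recurrence is
  D(n) a_n + 2 a_{n-1} + 2 a_{n-2} = 0,  where D(n) = (r+n)(r+n-1) + (1/3)(r+n) + (-8/3).
  a_n = [-2 a_{n-1} - 2 a_{n-2}] / D(n).
Since the indicial polynomial factors as (r - r_1)(r - r_2), D(n) = (r_1 + n - r_1)(r_1 + n - r_2) = n(n + 10/3).
Evaluating step by step (a_0 = 1):
  n = 1: D(1) = 1(1 + 10/3) = 13/3; numerator = -2(1) = -2; a_1 = (-2)/(13/3) = -6/13
  n = 2: D(2) = 2(2 + 10/3) = 32/3; numerator = -2(-6/13) - 2(1) = -14/13; a_2 = (-14/13)/(32/3) = -21/208
  n = 3: D(3) = 3(3 + 10/3) = 19; numerator = -2(-21/208) - 2(-6/13) = 9/8; a_3 = (9/8)/(19) = 9/152
  n = 4: D(4) = 4(4 + 10/3) = 88/3; numerator = -2(9/152) - 2(-21/208) = 165/1976; a_4 = (165/1976)/(88/3) = 45/15808

r = 2; a_0 = 1; a_1 = -6/13; a_2 = -21/208; a_3 = 9/152; a_4 = 45/15808


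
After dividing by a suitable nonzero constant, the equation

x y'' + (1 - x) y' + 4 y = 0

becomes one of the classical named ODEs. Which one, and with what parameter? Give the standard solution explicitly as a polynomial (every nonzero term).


The equation is already in a standard form:  x y'' + (1 - x) y' + 4 y = 0.
This matches the Laguerre equation x y'' + (1 - x) y' + n y = 0 with n = 4; the polynomial solution is L_4(x).
With y = sum_k a_k x^k, matching x^k gives (k+1)k a_{k+1} + (k+1) a_{k+1} - k a_k + n a_k = 0, i.e. (k+1)^2 a_{k+1} = (k - n) a_k = (k - 4) a_k. The right side vanishes at k = 4, so the series terminates at degree 4.
Standard normalization L_n(0) = 1 gives a_0 = 1. Work upward with a_{k+1} = (k - 4) a_k / (k+1)^2:
  a_1 = (0 - 4)(1) / 1^2 = -4/1 = -4
  a_2 = (1 - 4)(-4) / 2^2 = 12/4 = 3
  a_3 = (2 - 4)(3) / 3^2 = -6/9 = -2/3
  a_4 = (3 - 4)(-2/3) / 4^2 = (2/3)/16 = 1/24
Hence L_4(x) = x^4/24 - 2 x^3/3 + 3 x^2 - 4 x + 1.

L_4(x); series = x^4/24 - 2 x^3/3 + 3 x^2 - 4 x + 1


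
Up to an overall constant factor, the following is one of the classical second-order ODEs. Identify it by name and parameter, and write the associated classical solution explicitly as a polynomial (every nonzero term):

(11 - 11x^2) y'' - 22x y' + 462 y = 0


All three coefficients share the factor 11; dividing through by 11 gives  (1 - x^2) y'' - 2x y' + 42 y = 0.
This matches the Legendre equation (1 - x^2) y'' - 2x y' + n(n+1) y = 0 (note the -2x y' term) with n(n+1) = 42, so n = 6; the polynomial solution is P_6(x).
With y = sum_k a_k x^k, matching x^k gives (k+2)(k+1) a_{k+2} = [k(k+1) - n(n+1)] a_k = (k - 6)(k + 7) a_k. The right side vanishes at k = 6, so the series with the parity of 6 terminates at degree 6.
Standard normalization (P_n(1) = 1): leading coefficient (2n)!/(2^n (n!)^2) = 479001600/(64*518400) = 231/16, so a_6 = 231/16. Work downward with a_k = (k+1)(k+2) a_{k+2} / ((k - 6)(k + 7)):
  a_4 = (5)(6)(231/16) / ((4 - 6)(4 + 7)) = (3465/8)/(-22) = -315/16
  a_2 = (3)(4)(-315/16) / ((2 - 6)(2 + 7)) = (-945/4)/(-36) = 105/16
  a_0 = (1)(2)(105/16) / ((0 - 6)(0 + 7)) = (105/8)/(-42) = -5/16
Hence P_6(x) = 231 x^6/16 - 315 x^4/16 + 105 x^2/16 - 5/16.

P_6(x); series = 231 x^6/16 - 315 x^4/16 + 105 x^2/16 - 5/16


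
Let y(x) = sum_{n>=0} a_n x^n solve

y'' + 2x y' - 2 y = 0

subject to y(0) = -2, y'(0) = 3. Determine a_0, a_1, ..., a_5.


Ansatz: y(x) = sum_{n>=0} a_n x^n, so y'(x) = sum_{n>=1} n a_n x^(n-1) and y''(x) = sum_{n>=2} n(n-1) a_n x^(n-2).
Substitute into P(x) y'' + Q(x) y' + R(x) y = 0 with P(x) = 1, Q(x) = 2x, R(x) = -2, and match powers of x.
Initial conditions: a_0 = -2, a_1 = 3.
Setting the coefficient of each power of x to zero and solving order by order (substituting the coefficients already found):
  x^0: 2 a_2 - 2 a_0 = 0  ->  2 a_2 = 2 a_0 = -4  ->  a_2 = -2
  x^1: 6 a_3 = 0  ->  a_3 = 0
  x^2: 12 a_4 + 2 a_2 = 0  ->  12 a_4 = -2 a_2 = 4  ->  a_4 = 1/3
  x^3: 20 a_5 + 4 a_3 = 0  ->  20 a_5 = -4 a_3 = 0  ->  a_5 = 0
Truncated series: y(x) = -2 + 3 x - 2 x^2 + (1/3) x^4 + O(x^6).

a_0 = -2; a_1 = 3; a_2 = -2; a_3 = 0; a_4 = 1/3; a_5 = 0


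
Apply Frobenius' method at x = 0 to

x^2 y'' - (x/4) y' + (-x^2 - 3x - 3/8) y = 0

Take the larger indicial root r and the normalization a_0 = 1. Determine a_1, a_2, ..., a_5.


Write in Frobenius form y'' + (p(x)/x) y' + (q(x)/x^2) y = 0:
  p(x) = -1/4,  q(x) = -x^2 - 3x - 3/8.
Indicial equation: r(r-1) + (-1/4) r + (-3/8) = 0 -> roots r_1 = 3/2, r_2 = -1/4.
Take r = r_1 = 3/2. Let y(x) = x^r sum_{n>=0} a_n x^n with a_0 = 1.
Substitute y = x^r sum a_n x^n and match x^{r+n}. The recurrence is
  D(n) a_n - 3 a_{n-1} - 1 a_{n-2} = 0,  where D(n) = (r+n)(r+n-1) + (-1/4)(r+n) + (-3/8).
  a_n = [3 a_{n-1} + 1 a_{n-2}] / D(n).
Since the indicial polynomial factors as (r - r_1)(r - r_2), D(n) = (r_1 + n - r_1)(r_1 + n - r_2) = n(n + 7/4).
Evaluating step by step (a_0 = 1):
  n = 1: D(1) = 1(1 + 7/4) = 11/4; numerator = 3(1) = 3; a_1 = (3)/(11/4) = 12/11
  n = 2: D(2) = 2(2 + 7/4) = 15/2; numerator = 3(12/11) + 1(1) = 47/11; a_2 = (47/11)/(15/2) = 94/165
  n = 3: D(3) = 3(3 + 7/4) = 57/4; numerator = 3(94/165) + 1(12/11) = 14/5; a_3 = (14/5)/(57/4) = 56/285
  n = 4: D(4) = 4(4 + 7/4) = 23; numerator = 3(56/285) + 1(94/165) = 3634/3135; a_4 = (3634/3135)/(23) = 158/3135
  n = 5: D(5) = 5(5 + 7/4) = 135/4; numerator = 3(158/3135) + 1(56/285) = 218/627; a_5 = (218/627)/(135/4) = 872/84645

r = 3/2; a_0 = 1; a_1 = 12/11; a_2 = 94/165; a_3 = 56/285; a_4 = 158/3135; a_5 = 872/84645


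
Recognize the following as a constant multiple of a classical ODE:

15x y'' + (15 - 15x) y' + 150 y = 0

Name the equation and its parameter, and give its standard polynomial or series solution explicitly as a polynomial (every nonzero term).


All three coefficients share the factor 15; dividing through by 15 gives  x y'' + (1 - x) y' + 10 y = 0.
This matches the Laguerre equation x y'' + (1 - x) y' + n y = 0 with n = 10; the polynomial solution is L_10(x).
With y = sum_k a_k x^k, matching x^k gives (k+1)k a_{k+1} + (k+1) a_{k+1} - k a_k + n a_k = 0, i.e. (k+1)^2 a_{k+1} = (k - n) a_k = (k - 10) a_k. The right side vanishes at k = 10, so the series terminates at degree 10.
Standard normalization L_n(0) = 1 gives a_0 = 1. Work upward with a_{k+1} = (k - 10) a_k / (k+1)^2:
  a_1 = (0 - 10)(1) / 1^2 = -10/1 = -10
  a_2 = (1 - 10)(-10) / 2^2 = 90/4 = 45/2
  a_3 = (2 - 10)(45/2) / 3^2 = -180/9 = -20
  a_4 = (3 - 10)(-20) / 4^2 = 140/16 = 35/4
  a_5 = (4 - 10)(35/4) / 5^2 = (-105/2)/25 = -21/10
  a_6 = (5 - 10)(-21/10) / 6^2 = (21/2)/36 = 7/24
  a_7 = (6 - 10)(7/24) / 7^2 = (-7/6)/49 = -1/42
  a_8 = (7 - 10)(-1/42) / 8^2 = (1/14)/64 = 1/896
  a_9 = (8 - 10)(1/896) / 9^2 = (-1/448)/81 = -1/36288
  a_10 = (9 - 10)(-1/36288) / 10^2 = (1/36288)/100 = 1/3628800
Hence L_10(x) = x^10/3628800 - x^9/36288 + x^8/896 - x^7/42 + 7 x^6/24 - 21 x^5/10 + 35 x^4/4 - 20 x^3 + 45 x^2/2 - 10 x + 1.

L_10(x); series = x^10/3628800 - x^9/36288 + x^8/896 - x^7/42 + 7 x^6/24 - 21 x^5/10 + 35 x^4/4 - 20 x^3 + 45 x^2/2 - 10 x + 1


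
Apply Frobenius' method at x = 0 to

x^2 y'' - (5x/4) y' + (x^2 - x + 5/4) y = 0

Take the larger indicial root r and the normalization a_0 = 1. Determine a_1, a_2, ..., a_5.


Write in Frobenius form y'' + (p(x)/x) y' + (q(x)/x^2) y = 0:
  p(x) = -5/4,  q(x) = x^2 - x + 5/4.
Indicial equation: r(r-1) + (-5/4) r + (5/4) = 0 -> roots r_1 = 5/4, r_2 = 1.
Take r = r_1 = 5/4. Let y(x) = x^r sum_{n>=0} a_n x^n with a_0 = 1.
Substitute y = x^r sum a_n x^n and match x^{r+n}. The recurrence is
  D(n) a_n - 1 a_{n-1} + 1 a_{n-2} = 0,  where D(n) = (r+n)(r+n-1) + (-5/4)(r+n) + (5/4).
  a_n = [1 a_{n-1} - 1 a_{n-2}] / D(n).
Since the indicial polynomial factors as (r - r_1)(r - r_2), D(n) = (r_1 + n - r_1)(r_1 + n - r_2) = n(n + 1/4).
Evaluating step by step (a_0 = 1):
  n = 1: D(1) = 1(1 + 1/4) = 5/4; numerator = 1(1) = 1; a_1 = (1)/(5/4) = 4/5
  n = 2: D(2) = 2(2 + 1/4) = 9/2; numerator = 1(4/5) - 1(1) = -1/5; a_2 = (-1/5)/(9/2) = -2/45
  n = 3: D(3) = 3(3 + 1/4) = 39/4; numerator = 1(-2/45) - 1(4/5) = -38/45; a_3 = (-38/45)/(39/4) = -152/1755
  n = 4: D(4) = 4(4 + 1/4) = 17; numerator = 1(-152/1755) - 1(-2/45) = -74/1755; a_4 = (-74/1755)/(17) = -74/29835
  n = 5: D(5) = 5(5 + 1/4) = 105/4; numerator = 1(-74/29835) - 1(-152/1755) = 502/5967; a_5 = (502/5967)/(105/4) = 2008/626535

r = 5/4; a_0 = 1; a_1 = 4/5; a_2 = -2/45; a_3 = -152/1755; a_4 = -74/29835; a_5 = 2008/626535
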